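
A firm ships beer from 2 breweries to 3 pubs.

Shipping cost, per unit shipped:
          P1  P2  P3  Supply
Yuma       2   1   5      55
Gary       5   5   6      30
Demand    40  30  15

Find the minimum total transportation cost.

245

An optimal shipping plan:
  Yuma to P1: 25 × 2 = 50
  Yuma to P2: 30 × 1 = 30
  Gary to P1: 15 × 5 = 75
  Gary to P3: 15 × 6 = 90
Total = 50 + 30 + 75 + 90 = 245.
(Supply check: Yuma ships 55; Gary ships 30.)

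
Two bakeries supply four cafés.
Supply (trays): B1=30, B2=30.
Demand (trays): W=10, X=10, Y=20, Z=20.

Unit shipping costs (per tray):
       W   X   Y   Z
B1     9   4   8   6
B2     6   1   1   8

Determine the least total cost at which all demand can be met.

A cheapest plan:
  B1 to W: 10 trays
  B1 to Z: 20 trays
  B2 to X: 10 trays
  B2 to Y: 20 trays
Total cost = 240.

240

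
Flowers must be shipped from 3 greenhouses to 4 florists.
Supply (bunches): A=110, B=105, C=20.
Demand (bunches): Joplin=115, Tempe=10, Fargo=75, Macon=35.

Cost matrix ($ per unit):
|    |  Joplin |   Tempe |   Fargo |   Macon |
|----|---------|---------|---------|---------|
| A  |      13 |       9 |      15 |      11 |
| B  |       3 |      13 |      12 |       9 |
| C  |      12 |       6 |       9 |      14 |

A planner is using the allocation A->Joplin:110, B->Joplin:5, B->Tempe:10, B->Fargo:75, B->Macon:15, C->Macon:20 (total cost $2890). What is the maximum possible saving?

965

Current plan cost = 110·13 + 5·3 + 10·13 + 75·12 + 15·9 + 20·14 = $2890.
Optimal plan:
  A->Joplin: 10 × $13 = $130
  A->Tempe: 10 × $9 = $90
  A->Fargo: 55 × $15 = $825
  A->Macon: 35 × $11 = $385
  B->Joplin: 105 × $3 = $315
  C->Fargo: 20 × $9 = $180
Optimal cost = $1925.
Saving = 2890 − 1925 = $965.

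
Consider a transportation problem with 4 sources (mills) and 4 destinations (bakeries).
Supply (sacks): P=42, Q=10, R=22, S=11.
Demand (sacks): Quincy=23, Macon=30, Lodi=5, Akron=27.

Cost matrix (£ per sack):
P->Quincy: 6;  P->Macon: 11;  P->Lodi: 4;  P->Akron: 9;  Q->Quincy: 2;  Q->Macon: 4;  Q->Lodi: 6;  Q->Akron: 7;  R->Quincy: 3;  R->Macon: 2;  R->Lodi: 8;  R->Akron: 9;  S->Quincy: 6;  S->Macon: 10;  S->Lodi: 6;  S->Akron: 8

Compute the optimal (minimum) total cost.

Optimal allocation:
  P→Quincy: 21 sacks
  P→Lodi: 5 sacks
  P→Akron: 16 sacks
  Q→Quincy: 2 sacks
  Q→Macon: 8 sacks
  R→Macon: 22 sacks
  S→Akron: 11 sacks
Total cost = £458.
(Supply check: P ships 42; Q ships 10; R ships 22; S ships 11.)

458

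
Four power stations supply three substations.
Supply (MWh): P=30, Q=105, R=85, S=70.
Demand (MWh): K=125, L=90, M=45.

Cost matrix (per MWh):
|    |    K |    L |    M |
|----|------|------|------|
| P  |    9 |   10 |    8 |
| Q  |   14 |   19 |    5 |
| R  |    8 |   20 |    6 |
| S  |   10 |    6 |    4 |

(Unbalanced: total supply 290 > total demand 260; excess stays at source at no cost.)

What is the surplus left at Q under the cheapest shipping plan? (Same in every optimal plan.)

Minimum-cost shipments:
  P to K: 10 × 9 = 90
  P to L: 20 × 10 = 200
  Q to K: 30 × 14 = 420
  Q to M: 45 × 5 = 225
  R to K: 85 × 8 = 680
  S to L: 70 × 6 = 420
Total cost = 2035.
Q ships 75 of its 105, leaving 30.

30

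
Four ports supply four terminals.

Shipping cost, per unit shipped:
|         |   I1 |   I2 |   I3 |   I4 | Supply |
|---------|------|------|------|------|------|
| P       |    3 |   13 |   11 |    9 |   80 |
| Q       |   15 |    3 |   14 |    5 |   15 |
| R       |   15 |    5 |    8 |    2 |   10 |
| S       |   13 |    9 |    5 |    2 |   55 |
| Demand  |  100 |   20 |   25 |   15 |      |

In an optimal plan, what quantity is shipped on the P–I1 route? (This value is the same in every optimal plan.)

The minimum-cost plan:
  P->I1: 80 × 3 = 240
  Q->I2: 15 × 3 = 45
  R->I2: 5 × 5 = 25
  R->I4: 5 × 2 = 10
  S->I1: 20 × 13 = 260
  S->I3: 25 × 5 = 125
  S->I4: 10 × 2 = 20
Total cost = 725.
So P→I1 carries 80 TEU.

80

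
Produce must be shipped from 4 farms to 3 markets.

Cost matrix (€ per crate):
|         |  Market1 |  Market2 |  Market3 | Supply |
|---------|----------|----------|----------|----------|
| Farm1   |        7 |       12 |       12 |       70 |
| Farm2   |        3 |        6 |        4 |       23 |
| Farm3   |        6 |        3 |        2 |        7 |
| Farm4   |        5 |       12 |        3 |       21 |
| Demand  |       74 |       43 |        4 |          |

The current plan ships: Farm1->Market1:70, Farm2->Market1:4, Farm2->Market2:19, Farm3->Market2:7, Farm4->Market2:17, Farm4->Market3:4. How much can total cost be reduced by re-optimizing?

42

Current plan cost = 70·7 + 4·3 + 19·6 + 7·3 + 17·12 + 4·3 = €853.
Optimal plan:
  Farm1→Market1: 57 crates
  Farm1→Market2: 13 crates
  Farm2→Market2: 23 crates
  Farm3→Market2: 7 crates
  Farm4→Market1: 17 crates
  Farm4→Market3: 4 crates
Optimal cost = €811.
Saving = 853 − 811 = €42.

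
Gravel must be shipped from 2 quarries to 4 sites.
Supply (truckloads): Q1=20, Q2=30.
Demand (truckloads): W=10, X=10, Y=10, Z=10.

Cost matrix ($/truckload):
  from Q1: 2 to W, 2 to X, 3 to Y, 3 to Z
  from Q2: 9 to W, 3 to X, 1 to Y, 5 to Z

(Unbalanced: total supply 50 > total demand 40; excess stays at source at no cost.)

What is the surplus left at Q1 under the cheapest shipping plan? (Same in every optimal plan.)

Minimum-cost shipments:
  Q1–W: 10 truckloads
  Q1–Z: 10 truckloads
  Q2–X: 10 truckloads
  Q2–Y: 10 truckloads
Total cost = $90.
Q1 ships 20 of its 20, leaving 0.

0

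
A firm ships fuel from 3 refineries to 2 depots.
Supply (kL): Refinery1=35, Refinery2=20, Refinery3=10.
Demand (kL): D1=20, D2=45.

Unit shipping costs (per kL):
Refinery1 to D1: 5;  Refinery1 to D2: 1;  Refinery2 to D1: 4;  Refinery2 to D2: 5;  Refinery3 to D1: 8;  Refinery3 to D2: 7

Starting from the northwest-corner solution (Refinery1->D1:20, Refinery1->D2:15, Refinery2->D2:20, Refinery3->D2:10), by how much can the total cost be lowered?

Current plan cost = 20·5 + 15·1 + 20·5 + 10·7 = 285.
Optimal plan:
  Refinery1–D2: 35 × 1 = 35
  Refinery2–D1: 20 × 4 = 80
  Refinery3–D2: 10 × 7 = 70
Optimal cost = 185.
Saving = 285 − 185 = 100.

100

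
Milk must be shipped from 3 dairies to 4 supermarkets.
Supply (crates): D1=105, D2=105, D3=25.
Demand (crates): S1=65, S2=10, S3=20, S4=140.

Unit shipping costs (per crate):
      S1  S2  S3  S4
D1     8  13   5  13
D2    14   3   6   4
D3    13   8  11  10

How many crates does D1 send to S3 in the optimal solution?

20

The minimum-cost plan:
  D1 to S1: 65 crates
  D1 to S3: 20 crates
  D1 to S4: 20 crates
  D2 to S4: 105 crates
  D3 to S2: 10 crates
  D3 to S4: 15 crates
Total cost = 1530.
So D1→S3 carries 20 crates.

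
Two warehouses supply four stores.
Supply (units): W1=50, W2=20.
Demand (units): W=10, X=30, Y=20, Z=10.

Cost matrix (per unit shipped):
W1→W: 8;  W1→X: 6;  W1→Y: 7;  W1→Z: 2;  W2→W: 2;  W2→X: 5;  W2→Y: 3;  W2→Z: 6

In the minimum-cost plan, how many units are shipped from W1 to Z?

The minimum-cost plan:
  W1→X: 30 units
  W1→Y: 10 units
  W1→Z: 10 units
  W2→W: 10 units
  W2→Y: 10 units
Total cost = 320.
So W1→Z carries 10 units.

10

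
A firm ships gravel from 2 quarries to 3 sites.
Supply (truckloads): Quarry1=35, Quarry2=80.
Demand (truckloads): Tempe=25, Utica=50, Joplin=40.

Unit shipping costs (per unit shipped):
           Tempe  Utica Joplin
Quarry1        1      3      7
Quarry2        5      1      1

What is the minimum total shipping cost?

A cheapest plan:
  Quarry1–Tempe: 25 × 1 = 25
  Quarry1–Utica: 10 × 3 = 30
  Quarry2–Utica: 40 × 1 = 40
  Quarry2–Joplin: 40 × 1 = 40
Total = 25 + 30 + 40 + 40 = 135.
(Supply check: Quarry1 ships 35; Quarry2 ships 80.)

135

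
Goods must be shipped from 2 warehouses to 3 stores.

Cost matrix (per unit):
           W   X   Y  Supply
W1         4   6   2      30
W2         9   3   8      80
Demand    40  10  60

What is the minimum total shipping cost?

690

An optimal shipping plan:
  W1 to Y: 30 × 2 = 60
  W2 to W: 40 × 9 = 360
  W2 to X: 10 × 3 = 30
  W2 to Y: 30 × 8 = 240
Total = 60 + 360 + 30 + 240 = 690.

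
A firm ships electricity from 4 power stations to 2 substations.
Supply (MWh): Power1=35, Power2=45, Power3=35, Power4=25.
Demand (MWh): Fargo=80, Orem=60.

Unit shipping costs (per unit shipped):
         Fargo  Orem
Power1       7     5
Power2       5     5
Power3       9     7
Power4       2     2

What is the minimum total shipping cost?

A cheapest plan:
  Power1→Fargo: 10 MWh
  Power1→Orem: 25 MWh
  Power2→Fargo: 45 MWh
  Power3→Orem: 35 MWh
  Power4→Fargo: 25 MWh
Total cost = 715.

715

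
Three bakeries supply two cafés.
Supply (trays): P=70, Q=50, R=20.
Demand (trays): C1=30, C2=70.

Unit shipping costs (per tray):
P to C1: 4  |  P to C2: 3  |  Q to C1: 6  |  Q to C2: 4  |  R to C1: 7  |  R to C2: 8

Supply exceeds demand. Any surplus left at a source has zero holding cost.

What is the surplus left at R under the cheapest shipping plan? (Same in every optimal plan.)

20

An optimal plan:
  P→C1: 30 trays
  P→C2: 40 trays
  Q→C2: 30 trays
Total cost = 360.
R ships 0 of its 20, leaving 20.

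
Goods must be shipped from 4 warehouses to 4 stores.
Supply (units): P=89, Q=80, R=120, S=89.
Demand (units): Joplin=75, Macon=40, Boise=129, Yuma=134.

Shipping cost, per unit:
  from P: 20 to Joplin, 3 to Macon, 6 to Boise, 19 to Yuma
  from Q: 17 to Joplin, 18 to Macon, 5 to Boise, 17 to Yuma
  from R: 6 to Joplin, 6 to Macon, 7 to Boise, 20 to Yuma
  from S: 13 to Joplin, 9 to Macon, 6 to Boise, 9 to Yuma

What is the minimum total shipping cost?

Optimal allocation:
  P to Macon: 40 units
  P to Boise: 49 units
  Q to Boise: 35 units
  Q to Yuma: 45 units
  R to Joplin: 75 units
  R to Boise: 45 units
  S to Yuma: 89 units
Total cost = 2920.
(Supply check: P ships 89; Q ships 80; R ships 120; S ships 89.)

2920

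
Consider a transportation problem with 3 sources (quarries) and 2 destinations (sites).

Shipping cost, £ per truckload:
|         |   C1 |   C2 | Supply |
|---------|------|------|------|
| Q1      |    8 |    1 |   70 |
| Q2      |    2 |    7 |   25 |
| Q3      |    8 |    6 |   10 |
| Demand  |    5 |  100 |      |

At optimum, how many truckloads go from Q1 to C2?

Optimal shipments:
  Q1 to C2: 70 × £1 = £70
  Q2 to C1: 5 × £2 = £10
  Q2 to C2: 20 × £7 = £140
  Q3 to C2: 10 × £6 = £60
Total cost = £280.
So Q1→C2 carries 70 truckloads.

70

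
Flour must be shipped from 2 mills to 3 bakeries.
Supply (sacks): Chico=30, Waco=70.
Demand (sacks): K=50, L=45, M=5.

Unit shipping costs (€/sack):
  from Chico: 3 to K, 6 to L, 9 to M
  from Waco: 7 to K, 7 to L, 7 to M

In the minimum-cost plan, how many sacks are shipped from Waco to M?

Solving gives:
  Chico–K: 30 × €3 = €90
  Waco–K: 20 × €7 = €140
  Waco–L: 45 × €7 = €315
  Waco–M: 5 × €7 = €35
Total cost = €580.
So Waco→M carries 5 sacks.

5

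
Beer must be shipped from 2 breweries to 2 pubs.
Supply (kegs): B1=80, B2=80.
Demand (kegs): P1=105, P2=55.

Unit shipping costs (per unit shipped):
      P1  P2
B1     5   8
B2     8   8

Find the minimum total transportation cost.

Optimal allocation:
  B1→P1: 80 × 5 = 400
  B2→P1: 25 × 8 = 200
  B2→P2: 55 × 8 = 440
Total = 400 + 200 + 440 = 1040.
(Supply check: B1 ships 80; B2 ships 80.)

1040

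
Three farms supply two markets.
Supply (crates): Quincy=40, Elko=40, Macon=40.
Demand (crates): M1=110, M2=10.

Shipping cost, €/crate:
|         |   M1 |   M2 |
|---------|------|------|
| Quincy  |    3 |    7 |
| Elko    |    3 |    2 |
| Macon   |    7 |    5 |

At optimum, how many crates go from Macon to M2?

10

Solving gives:
  Quincy→M1: 40 × €3 = €120
  Elko→M1: 40 × €3 = €120
  Macon→M1: 30 × €7 = €210
  Macon→M2: 10 × €5 = €50
Total cost = €500.
So Macon→M2 carries 10 crates.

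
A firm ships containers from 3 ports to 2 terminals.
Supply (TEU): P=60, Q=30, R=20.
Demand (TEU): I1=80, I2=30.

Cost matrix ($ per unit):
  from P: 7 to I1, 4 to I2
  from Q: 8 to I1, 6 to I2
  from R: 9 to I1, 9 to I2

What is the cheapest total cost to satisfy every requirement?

A cheapest plan:
  P–I1: 30 × $7 = $210
  P–I2: 30 × $4 = $120
  Q–I1: 30 × $8 = $240
  R–I1: 20 × $9 = $180
Total = 210 + 120 + 240 + 180 = $750.

750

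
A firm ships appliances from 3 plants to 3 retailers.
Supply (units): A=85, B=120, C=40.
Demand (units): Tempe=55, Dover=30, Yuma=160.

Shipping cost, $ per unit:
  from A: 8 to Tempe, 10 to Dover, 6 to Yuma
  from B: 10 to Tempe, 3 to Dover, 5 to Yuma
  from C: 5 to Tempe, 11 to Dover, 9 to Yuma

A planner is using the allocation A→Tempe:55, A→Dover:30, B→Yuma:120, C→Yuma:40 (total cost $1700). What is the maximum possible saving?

Current plan cost = 55·8 + 30·10 + 120·5 + 40·9 = $1700.
Optimal plan:
  A to Tempe: 15 units
  A to Yuma: 70 units
  B to Dover: 30 units
  B to Yuma: 90 units
  C to Tempe: 40 units
Optimal cost = $1280.
Saving = 1700 − 1280 = $420.

420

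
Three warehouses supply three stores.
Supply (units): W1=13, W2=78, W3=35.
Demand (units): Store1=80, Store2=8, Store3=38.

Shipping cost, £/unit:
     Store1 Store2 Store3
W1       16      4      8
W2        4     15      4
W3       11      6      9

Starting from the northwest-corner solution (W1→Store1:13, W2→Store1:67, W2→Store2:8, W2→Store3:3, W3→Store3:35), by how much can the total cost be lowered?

Current plan cost = 13·16 + 67·4 + 8·15 + 3·4 + 35·9 = £923.
Optimal plan:
  W1→Store2: 8 × £4 = £32
  W1→Store3: 5 × £8 = £40
  W2→Store1: 78 × £4 = £312
  W3→Store1: 2 × £11 = £22
  W3→Store3: 33 × £9 = £297
Optimal cost = £703.
Saving = 923 − 703 = £220.

220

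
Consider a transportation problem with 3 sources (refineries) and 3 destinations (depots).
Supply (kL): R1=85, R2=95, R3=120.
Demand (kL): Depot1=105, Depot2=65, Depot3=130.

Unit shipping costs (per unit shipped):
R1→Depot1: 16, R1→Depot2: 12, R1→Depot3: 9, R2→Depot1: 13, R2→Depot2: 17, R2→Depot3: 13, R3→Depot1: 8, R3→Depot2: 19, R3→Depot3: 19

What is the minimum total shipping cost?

3275

One minimum-cost allocation:
  R1 to Depot2: 50 × 12 = 600
  R1 to Depot3: 35 × 9 = 315
  R2 to Depot3: 95 × 13 = 1235
  R3 to Depot1: 105 × 8 = 840
  R3 to Depot2: 15 × 19 = 285
Total = 600 + 315 + 1235 + 840 + 285 = 3275.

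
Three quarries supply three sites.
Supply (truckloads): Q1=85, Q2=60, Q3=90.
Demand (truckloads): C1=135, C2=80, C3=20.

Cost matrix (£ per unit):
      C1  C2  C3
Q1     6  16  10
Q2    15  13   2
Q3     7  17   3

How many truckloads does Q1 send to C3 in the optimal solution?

Optimal shipments:
  Q1→C1: 65 truckloads
  Q1→C2: 20 truckloads
  Q2→C2: 60 truckloads
  Q3→C1: 70 truckloads
  Q3→C3: 20 truckloads
Total cost = £2040.
The route Q1→C3 is not used.

0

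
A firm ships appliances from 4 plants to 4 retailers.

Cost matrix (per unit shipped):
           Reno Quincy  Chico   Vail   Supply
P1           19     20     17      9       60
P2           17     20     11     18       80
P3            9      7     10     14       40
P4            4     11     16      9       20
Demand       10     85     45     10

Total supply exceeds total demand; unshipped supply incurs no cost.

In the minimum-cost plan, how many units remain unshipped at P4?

0

Minimum-cost shipments:
  P1 to Vail: 10 × 9 = 90
  P2 to Quincy: 35 × 20 = 700
  P2 to Chico: 45 × 11 = 495
  P3 to Quincy: 40 × 7 = 280
  P4 to Reno: 10 × 4 = 40
  P4 to Quincy: 10 × 11 = 110
Total cost = 1715.
P4 ships 20 of its 20, leaving 0.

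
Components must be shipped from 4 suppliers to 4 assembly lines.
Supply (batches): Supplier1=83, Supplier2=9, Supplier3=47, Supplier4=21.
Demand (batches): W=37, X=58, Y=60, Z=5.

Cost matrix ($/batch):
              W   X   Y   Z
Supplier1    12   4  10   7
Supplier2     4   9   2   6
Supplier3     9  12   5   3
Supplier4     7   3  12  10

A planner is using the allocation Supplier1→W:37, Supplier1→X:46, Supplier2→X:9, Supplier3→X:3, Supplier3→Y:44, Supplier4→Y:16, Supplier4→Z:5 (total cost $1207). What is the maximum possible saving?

308

Current plan cost = 37·12 + 46·4 + 9·9 + 3·12 + 44·5 + 16·12 + 5·10 = $1207.
Optimal plan:
  Supplier1 to W: 16 × $12 = $192
  Supplier1 to X: 58 × $4 = $232
  Supplier1 to Y: 4 × $10 = $40
  Supplier1 to Z: 5 × $7 = $35
  Supplier2 to Y: 9 × $2 = $18
  Supplier3 to Y: 47 × $5 = $235
  Supplier4 to W: 21 × $7 = $147
Optimal cost = $899.
Saving = 1207 − 899 = $308.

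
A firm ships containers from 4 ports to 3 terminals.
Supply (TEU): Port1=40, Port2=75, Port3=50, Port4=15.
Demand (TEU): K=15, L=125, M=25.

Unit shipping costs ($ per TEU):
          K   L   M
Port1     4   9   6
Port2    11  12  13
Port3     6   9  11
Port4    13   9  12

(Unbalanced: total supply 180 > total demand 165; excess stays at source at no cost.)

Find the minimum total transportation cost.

A cheapest plan:
  Port1–K: 15 × $4 = $60
  Port1–M: 25 × $6 = $150
  Port2–L: 60 × $12 = $720
  Port3–L: 50 × $9 = $450
  Port4–L: 15 × $9 = $135
Total = 60 + 150 + 720 + 450 + 135 = $1515.

1515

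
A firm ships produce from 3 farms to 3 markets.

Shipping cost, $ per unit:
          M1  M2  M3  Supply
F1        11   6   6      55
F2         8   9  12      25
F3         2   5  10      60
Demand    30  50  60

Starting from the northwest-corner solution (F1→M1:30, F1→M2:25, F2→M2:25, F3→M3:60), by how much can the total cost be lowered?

Current plan cost = 30·11 + 25·6 + 25·9 + 60·10 = $1305.
Optimal plan:
  F1->M3: 55 × $6 = $330
  F2->M2: 20 × $9 = $180
  F2->M3: 5 × $12 = $60
  F3->M1: 30 × $2 = $60
  F3->M2: 30 × $5 = $150
Optimal cost = $780.
Saving = 1305 − 780 = $525.

525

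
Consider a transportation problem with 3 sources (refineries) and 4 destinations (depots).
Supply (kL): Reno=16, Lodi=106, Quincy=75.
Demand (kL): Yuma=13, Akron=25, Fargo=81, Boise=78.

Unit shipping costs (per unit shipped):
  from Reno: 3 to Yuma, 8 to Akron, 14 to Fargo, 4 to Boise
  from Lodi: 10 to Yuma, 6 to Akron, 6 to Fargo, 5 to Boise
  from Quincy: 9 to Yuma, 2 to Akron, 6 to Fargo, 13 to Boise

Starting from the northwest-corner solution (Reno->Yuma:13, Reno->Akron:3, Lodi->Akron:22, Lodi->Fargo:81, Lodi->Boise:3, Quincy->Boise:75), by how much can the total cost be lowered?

709

Current plan cost = 13·3 + 3·8 + 22·6 + 81·6 + 3·5 + 75·13 = 1671.
Optimal plan:
  Reno->Yuma: 13 × 3 = 39
  Reno->Boise: 3 × 4 = 12
  Lodi->Fargo: 31 × 6 = 186
  Lodi->Boise: 75 × 5 = 375
  Quincy->Akron: 25 × 2 = 50
  Quincy->Fargo: 50 × 6 = 300
Optimal cost = 962.
Saving = 1671 − 962 = 709.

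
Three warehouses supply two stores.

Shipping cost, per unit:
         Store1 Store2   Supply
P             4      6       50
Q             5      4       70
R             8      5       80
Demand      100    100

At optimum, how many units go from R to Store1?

The minimum-cost plan:
  P->Store1: 50 units
  Q->Store1: 50 units
  Q->Store2: 20 units
  R->Store2: 80 units
Total cost = 930.
The route R→Store1 is not used.

0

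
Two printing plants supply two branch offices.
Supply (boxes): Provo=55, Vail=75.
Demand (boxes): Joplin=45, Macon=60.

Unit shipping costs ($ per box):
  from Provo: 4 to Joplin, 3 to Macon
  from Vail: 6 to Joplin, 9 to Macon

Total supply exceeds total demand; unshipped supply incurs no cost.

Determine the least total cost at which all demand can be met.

A cheapest plan:
  Provo→Macon: 55 × $3 = $165
  Vail→Joplin: 45 × $6 = $270
  Vail→Macon: 5 × $9 = $45
Total = 165 + 270 + 45 = $480.

480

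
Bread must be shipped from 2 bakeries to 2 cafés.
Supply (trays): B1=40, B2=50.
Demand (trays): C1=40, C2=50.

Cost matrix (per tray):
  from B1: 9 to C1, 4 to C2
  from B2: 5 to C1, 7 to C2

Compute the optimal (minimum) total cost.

430

One minimum-cost allocation:
  B1–C2: 40 × 4 = 160
  B2–C1: 40 × 5 = 200
  B2–C2: 10 × 7 = 70
Total = 160 + 200 + 70 = 430.
(Supply check: B1 ships 40; B2 ships 50.)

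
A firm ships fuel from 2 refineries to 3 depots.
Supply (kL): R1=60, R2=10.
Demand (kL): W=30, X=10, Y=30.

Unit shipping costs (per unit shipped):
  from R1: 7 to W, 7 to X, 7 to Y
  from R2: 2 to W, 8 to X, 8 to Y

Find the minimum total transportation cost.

Optimal allocation:
  R1->W: 20 × 7 = 140
  R1->X: 10 × 7 = 70
  R1->Y: 30 × 7 = 210
  R2->W: 10 × 2 = 20
Total = 140 + 70 + 210 + 20 = 440.

440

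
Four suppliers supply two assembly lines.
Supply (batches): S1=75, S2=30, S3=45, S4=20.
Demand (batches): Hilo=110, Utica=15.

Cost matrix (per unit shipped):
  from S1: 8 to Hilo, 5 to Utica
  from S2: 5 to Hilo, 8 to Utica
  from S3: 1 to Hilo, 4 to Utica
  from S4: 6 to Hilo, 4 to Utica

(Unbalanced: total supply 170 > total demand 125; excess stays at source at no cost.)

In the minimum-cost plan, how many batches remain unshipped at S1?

Minimum-cost shipments:
  S1 to Hilo: 15 × 8 = 120
  S1 to Utica: 15 × 5 = 75
  S2 to Hilo: 30 × 5 = 150
  S3 to Hilo: 45 × 1 = 45
  S4 to Hilo: 20 × 6 = 120
Total cost = 510.
S1 ships 30 of its 75, leaving 45.

45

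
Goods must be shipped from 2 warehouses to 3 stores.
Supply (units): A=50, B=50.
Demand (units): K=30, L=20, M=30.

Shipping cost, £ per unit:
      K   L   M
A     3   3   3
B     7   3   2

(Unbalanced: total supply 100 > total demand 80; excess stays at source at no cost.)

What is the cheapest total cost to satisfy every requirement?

210

An optimal shipping plan:
  A to K: 30 × £3 = £90
  A to L: 20 × £3 = £60
  B to M: 30 × £2 = £60
Total = 90 + 60 + 60 = £210.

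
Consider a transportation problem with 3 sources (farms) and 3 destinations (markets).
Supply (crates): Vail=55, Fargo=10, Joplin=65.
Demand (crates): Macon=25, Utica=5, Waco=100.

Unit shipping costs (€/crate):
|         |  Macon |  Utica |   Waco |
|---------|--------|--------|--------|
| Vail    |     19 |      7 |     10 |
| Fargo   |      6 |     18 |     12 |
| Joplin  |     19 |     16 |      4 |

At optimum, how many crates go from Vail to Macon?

15

Optimal shipments:
  Vail–Macon: 15 × €19 = €285
  Vail–Utica: 5 × €7 = €35
  Vail–Waco: 35 × €10 = €350
  Fargo–Macon: 10 × €6 = €60
  Joplin–Waco: 65 × €4 = €260
Total cost = €990.
So Vail→Macon carries 15 crates.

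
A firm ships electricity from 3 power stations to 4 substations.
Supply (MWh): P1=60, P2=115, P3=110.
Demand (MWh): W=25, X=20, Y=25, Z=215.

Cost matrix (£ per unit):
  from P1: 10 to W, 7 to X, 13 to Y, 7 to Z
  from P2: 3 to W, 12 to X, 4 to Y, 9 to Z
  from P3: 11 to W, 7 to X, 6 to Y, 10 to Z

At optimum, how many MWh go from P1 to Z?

60

Optimal shipments:
  P1 to Z: 60 × £7 = £420
  P2 to W: 25 × £3 = £75
  P2 to Y: 25 × £4 = £100
  P2 to Z: 65 × £9 = £585
  P3 to X: 20 × £7 = £140
  P3 to Z: 90 × £10 = £900
Total cost = £2220.
So P1→Z carries 60 MWh.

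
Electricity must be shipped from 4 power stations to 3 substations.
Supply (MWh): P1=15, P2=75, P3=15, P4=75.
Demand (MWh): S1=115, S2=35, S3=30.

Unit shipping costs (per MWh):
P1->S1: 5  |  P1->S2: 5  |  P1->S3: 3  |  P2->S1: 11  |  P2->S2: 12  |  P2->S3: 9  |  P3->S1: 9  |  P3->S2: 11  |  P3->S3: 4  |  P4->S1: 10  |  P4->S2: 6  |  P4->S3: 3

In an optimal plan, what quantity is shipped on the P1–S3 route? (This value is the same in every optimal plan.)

0

The minimum-cost plan:
  P1 to S1: 15 MWh
  P2 to S1: 75 MWh
  P3 to S1: 15 MWh
  P4 to S1: 10 MWh
  P4 to S2: 35 MWh
  P4 to S3: 30 MWh
Total cost = 1435.
The route P1→S3 is not used.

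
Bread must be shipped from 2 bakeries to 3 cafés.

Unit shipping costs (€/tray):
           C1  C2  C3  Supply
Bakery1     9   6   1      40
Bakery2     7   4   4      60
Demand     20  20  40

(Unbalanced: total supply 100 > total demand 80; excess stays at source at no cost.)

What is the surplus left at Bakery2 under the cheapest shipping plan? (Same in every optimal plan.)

20

Minimum-cost shipments:
  Bakery1 to C3: 40 × €1 = €40
  Bakery2 to C1: 20 × €7 = €140
  Bakery2 to C2: 20 × €4 = €80
Total cost = €260.
Bakery2 ships 40 of its 60, leaving 20.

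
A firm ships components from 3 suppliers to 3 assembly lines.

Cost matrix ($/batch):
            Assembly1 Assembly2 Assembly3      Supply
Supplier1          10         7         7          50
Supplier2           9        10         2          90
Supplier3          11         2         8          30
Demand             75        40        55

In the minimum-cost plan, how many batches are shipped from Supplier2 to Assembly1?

Optimal shipments:
  Supplier1->Assembly1: 40 batches
  Supplier1->Assembly2: 10 batches
  Supplier2->Assembly1: 35 batches
  Supplier2->Assembly3: 55 batches
  Supplier3->Assembly2: 30 batches
Total cost = $955.
So Supplier2→Assembly1 carries 35 batches.

35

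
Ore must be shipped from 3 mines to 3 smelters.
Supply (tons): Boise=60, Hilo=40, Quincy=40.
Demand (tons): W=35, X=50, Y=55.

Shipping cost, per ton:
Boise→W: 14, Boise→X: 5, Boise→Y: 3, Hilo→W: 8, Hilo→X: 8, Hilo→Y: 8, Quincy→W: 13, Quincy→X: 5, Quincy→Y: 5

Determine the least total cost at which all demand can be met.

710

An optimal shipping plan:
  Boise–X: 5 × 5 = 25
  Boise–Y: 55 × 3 = 165
  Hilo–W: 35 × 8 = 280
  Hilo–X: 5 × 8 = 40
  Quincy–X: 40 × 5 = 200
Total = 25 + 165 + 280 + 40 + 200 = 710.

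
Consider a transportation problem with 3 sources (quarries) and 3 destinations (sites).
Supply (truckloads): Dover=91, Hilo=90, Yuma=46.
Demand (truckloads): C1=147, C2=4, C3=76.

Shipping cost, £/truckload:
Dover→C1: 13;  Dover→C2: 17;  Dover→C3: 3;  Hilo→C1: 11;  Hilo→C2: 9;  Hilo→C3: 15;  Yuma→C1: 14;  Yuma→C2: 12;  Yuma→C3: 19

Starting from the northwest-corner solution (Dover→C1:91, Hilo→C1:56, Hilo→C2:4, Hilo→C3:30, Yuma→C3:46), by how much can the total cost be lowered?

Current plan cost = 91·13 + 56·11 + 4·9 + 30·15 + 46·19 = £3159.
Optimal plan:
  Dover→C1: 15 × £13 = £195
  Dover→C3: 76 × £3 = £228
  Hilo→C1: 86 × £11 = £946
  Hilo→C2: 4 × £9 = £36
  Yuma→C1: 46 × £14 = £644
Optimal cost = £2049.
Saving = 3159 − 2049 = £1110.

1110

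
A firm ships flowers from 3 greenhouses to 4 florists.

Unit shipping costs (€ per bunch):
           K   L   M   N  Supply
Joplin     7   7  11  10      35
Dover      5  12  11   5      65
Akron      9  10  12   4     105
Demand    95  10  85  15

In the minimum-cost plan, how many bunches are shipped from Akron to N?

15

Optimal shipments:
  Joplin→K: 25 bunches
  Joplin→L: 10 bunches
  Dover→K: 65 bunches
  Akron→K: 5 bunches
  Akron→M: 85 bunches
  Akron→N: 15 bunches
Total cost = €1695.
So Akron→N carries 15 bunches.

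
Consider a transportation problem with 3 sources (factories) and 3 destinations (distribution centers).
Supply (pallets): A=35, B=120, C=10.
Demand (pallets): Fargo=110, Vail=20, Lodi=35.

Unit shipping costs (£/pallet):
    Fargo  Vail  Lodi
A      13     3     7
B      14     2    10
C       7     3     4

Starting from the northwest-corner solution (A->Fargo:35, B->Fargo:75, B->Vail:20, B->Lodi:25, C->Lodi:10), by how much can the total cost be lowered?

80

Current plan cost = 35·13 + 75·14 + 20·2 + 25·10 + 10·4 = £1835.
Optimal plan:
  A–Lodi: 35 pallets
  B–Fargo: 100 pallets
  B–Vail: 20 pallets
  C–Fargo: 10 pallets
Optimal cost = £1755.
Saving = 1835 − 1755 = £80.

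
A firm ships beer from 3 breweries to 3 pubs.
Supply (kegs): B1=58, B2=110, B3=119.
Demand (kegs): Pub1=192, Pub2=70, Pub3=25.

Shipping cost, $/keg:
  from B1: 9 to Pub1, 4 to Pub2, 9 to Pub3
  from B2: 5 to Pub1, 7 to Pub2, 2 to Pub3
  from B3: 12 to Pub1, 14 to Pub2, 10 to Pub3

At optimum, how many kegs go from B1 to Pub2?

58

Optimal shipments:
  B1->Pub2: 58 × $4 = $232
  B2->Pub1: 73 × $5 = $365
  B2->Pub2: 12 × $7 = $84
  B2->Pub3: 25 × $2 = $50
  B3->Pub1: 119 × $12 = $1428
Total cost = $2159.
So B1→Pub2 carries 58 kegs.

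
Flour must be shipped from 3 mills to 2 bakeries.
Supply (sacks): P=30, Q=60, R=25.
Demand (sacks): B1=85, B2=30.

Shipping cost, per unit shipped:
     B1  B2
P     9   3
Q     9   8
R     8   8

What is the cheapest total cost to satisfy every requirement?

830

One minimum-cost allocation:
  P->B2: 30 × 3 = 90
  Q->B1: 60 × 9 = 540
  R->B1: 25 × 8 = 200
Total = 90 + 540 + 200 = 830.
(Supply check: P ships 30; Q ships 60; R ships 25.)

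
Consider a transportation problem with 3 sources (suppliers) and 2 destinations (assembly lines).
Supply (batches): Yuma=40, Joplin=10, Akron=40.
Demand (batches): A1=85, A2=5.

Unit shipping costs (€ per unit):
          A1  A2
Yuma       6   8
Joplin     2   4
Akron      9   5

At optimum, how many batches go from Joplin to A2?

0

The minimum-cost plan:
  Yuma→A1: 40 × €6 = €240
  Joplin→A1: 10 × €2 = €20
  Akron→A1: 35 × €9 = €315
  Akron→A2: 5 × €5 = €25
Total cost = €600.
The route Joplin→A2 is not used.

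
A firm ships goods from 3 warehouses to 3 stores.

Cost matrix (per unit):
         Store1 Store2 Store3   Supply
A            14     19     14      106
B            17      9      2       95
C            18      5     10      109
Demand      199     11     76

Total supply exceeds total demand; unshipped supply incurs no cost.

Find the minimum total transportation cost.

An optimal shipping plan:
  A to Store1: 106 × 14 = 1484
  B to Store1: 19 × 17 = 323
  B to Store3: 76 × 2 = 152
  C to Store1: 74 × 18 = 1332
  C to Store2: 11 × 5 = 55
Total = 1484 + 323 + 152 + 1332 + 55 = 3346.
(Supply check: A ships 106; B ships 95; C ships 85.)

3346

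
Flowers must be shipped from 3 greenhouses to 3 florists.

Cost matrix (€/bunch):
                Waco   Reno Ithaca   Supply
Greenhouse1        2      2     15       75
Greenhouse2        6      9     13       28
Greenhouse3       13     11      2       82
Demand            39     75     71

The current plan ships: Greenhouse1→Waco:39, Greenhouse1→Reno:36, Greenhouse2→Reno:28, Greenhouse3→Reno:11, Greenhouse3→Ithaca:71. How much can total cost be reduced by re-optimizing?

Current plan cost = 39·2 + 36·2 + 28·9 + 11·11 + 71·2 = €665.
Optimal plan:
  Greenhouse1 to Waco: 11 bunches
  Greenhouse1 to Reno: 64 bunches
  Greenhouse2 to Waco: 28 bunches
  Greenhouse3 to Reno: 11 bunches
  Greenhouse3 to Ithaca: 71 bunches
Optimal cost = €581.
Saving = 665 − 581 = €84.

84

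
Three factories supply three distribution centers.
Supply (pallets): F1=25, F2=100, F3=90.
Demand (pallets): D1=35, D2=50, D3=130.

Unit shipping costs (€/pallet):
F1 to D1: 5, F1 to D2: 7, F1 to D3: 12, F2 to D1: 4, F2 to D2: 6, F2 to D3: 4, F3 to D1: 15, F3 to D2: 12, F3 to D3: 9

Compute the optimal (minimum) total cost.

1435

A cheapest plan:
  F1→D2: 25 pallets
  F2→D1: 35 pallets
  F2→D2: 25 pallets
  F2→D3: 40 pallets
  F3→D3: 90 pallets
Total cost = €1435.
(Supply check: F1 ships 25; F2 ships 100; F3 ships 90.)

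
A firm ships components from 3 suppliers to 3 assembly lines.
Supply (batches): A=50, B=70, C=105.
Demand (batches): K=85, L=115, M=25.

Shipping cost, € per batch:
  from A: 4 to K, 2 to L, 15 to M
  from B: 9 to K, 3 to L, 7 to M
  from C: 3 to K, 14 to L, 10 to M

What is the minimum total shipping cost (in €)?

One minimum-cost allocation:
  A to L: 50 × €2 = €100
  B to L: 65 × €3 = €195
  B to M: 5 × €7 = €35
  C to K: 85 × €3 = €255
  C to M: 20 × €10 = €200
Total = 100 + 195 + 35 + 255 + 200 = €785.

785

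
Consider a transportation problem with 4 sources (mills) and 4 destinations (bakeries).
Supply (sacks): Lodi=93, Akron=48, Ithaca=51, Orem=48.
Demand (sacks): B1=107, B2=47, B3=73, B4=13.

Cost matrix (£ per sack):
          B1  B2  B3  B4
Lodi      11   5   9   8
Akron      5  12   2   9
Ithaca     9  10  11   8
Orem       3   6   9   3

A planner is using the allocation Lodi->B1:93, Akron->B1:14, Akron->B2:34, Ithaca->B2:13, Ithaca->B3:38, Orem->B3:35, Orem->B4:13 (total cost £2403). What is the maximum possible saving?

1052

Current plan cost = 93·11 + 14·5 + 34·12 + 13·10 + 38·11 + 35·9 + 13·3 = £2403.
Optimal plan:
  Lodi–B1: 8 sacks
  Lodi–B2: 47 sacks
  Lodi–B3: 25 sacks
  Lodi–B4: 13 sacks
  Akron–B3: 48 sacks
  Ithaca–B1: 51 sacks
  Orem–B1: 48 sacks
Optimal cost = £1351.
Saving = 2403 − 1351 = £1052.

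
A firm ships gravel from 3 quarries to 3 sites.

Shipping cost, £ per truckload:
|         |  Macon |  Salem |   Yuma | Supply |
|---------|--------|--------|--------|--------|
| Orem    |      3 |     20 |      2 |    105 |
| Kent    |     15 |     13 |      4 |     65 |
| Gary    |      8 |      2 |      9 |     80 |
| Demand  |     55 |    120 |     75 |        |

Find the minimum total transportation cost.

1045

A cheapest plan:
  Orem→Macon: 55 × £3 = £165
  Orem→Yuma: 50 × £2 = £100
  Kent→Salem: 40 × £13 = £520
  Kent→Yuma: 25 × £4 = £100
  Gary→Salem: 80 × £2 = £160
Total = 165 + 100 + 520 + 100 + 160 = £1045.
(Supply check: Orem ships 105; Kent ships 65; Gary ships 80.)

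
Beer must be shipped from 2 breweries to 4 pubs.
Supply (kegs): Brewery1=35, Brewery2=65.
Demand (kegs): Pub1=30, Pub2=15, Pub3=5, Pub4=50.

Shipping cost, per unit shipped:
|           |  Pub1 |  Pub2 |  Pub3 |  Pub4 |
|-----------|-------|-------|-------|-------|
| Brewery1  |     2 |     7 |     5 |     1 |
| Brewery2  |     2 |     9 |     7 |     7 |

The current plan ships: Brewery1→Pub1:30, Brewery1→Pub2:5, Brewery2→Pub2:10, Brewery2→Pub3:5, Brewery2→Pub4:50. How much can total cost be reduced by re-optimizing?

200

Current plan cost = 30·2 + 5·7 + 10·9 + 5·7 + 50·7 = 570.
Optimal plan:
  Brewery1–Pub4: 35 kegs
  Brewery2–Pub1: 30 kegs
  Brewery2–Pub2: 15 kegs
  Brewery2–Pub3: 5 kegs
  Brewery2–Pub4: 15 kegs
Optimal cost = 370.
Saving = 570 − 370 = 200.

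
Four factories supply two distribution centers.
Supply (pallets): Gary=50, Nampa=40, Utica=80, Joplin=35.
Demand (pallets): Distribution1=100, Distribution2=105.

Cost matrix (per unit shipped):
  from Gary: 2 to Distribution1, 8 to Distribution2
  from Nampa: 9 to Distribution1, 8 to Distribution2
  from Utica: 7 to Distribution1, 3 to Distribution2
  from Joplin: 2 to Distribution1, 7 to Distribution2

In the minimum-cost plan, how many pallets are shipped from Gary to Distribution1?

50

Optimal shipments:
  Gary->Distribution1: 50 × 2 = 100
  Nampa->Distribution1: 15 × 9 = 135
  Nampa->Distribution2: 25 × 8 = 200
  Utica->Distribution2: 80 × 3 = 240
  Joplin->Distribution1: 35 × 2 = 70
Total cost = 745.
So Gary→Distribution1 carries 50 pallets.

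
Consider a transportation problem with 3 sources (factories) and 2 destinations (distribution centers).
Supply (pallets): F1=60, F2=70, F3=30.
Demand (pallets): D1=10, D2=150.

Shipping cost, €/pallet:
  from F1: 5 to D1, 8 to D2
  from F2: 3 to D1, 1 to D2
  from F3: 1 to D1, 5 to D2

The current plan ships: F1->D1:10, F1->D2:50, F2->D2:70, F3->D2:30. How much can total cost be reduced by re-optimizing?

Current plan cost = 10·5 + 50·8 + 70·1 + 30·5 = €670.
Optimal plan:
  F1 to D2: 60 × €8 = €480
  F2 to D2: 70 × €1 = €70
  F3 to D1: 10 × €1 = €10
  F3 to D2: 20 × €5 = €100
Optimal cost = €660.
Saving = 670 − 660 = €10.

10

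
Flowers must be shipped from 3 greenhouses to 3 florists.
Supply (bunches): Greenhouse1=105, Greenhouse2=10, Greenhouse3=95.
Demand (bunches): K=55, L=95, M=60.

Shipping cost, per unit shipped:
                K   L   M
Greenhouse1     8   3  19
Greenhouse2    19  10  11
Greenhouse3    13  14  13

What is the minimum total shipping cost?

1710

A cheapest plan:
  Greenhouse1->K: 10 × 8 = 80
  Greenhouse1->L: 95 × 3 = 285
  Greenhouse2->M: 10 × 11 = 110
  Greenhouse3->K: 45 × 13 = 585
  Greenhouse3->M: 50 × 13 = 650
Total = 80 + 285 + 110 + 585 + 650 = 1710.
(Supply check: Greenhouse1 ships 105; Greenhouse2 ships 10; Greenhouse3 ships 95.)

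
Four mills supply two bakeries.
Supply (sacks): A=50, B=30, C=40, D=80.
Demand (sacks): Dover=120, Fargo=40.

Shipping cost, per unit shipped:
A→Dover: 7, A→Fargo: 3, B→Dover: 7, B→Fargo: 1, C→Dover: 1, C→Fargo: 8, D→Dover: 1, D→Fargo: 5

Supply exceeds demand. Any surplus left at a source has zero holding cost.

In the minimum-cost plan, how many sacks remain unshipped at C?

0

An optimal plan:
  A->Fargo: 10 × 3 = 30
  B->Fargo: 30 × 1 = 30
  C->Dover: 40 × 1 = 40
  D->Dover: 80 × 1 = 80
Total cost = 180.
C ships 40 of its 40, leaving 0.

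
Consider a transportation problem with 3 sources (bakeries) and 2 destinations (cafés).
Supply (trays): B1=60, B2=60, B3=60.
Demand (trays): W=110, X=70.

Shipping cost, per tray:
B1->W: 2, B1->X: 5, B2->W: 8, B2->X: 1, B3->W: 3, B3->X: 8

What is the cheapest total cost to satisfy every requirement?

390

One minimum-cost allocation:
  B1 to W: 50 × 2 = 100
  B1 to X: 10 × 5 = 50
  B2 to X: 60 × 1 = 60
  B3 to W: 60 × 3 = 180
Total = 100 + 50 + 60 + 180 = 390.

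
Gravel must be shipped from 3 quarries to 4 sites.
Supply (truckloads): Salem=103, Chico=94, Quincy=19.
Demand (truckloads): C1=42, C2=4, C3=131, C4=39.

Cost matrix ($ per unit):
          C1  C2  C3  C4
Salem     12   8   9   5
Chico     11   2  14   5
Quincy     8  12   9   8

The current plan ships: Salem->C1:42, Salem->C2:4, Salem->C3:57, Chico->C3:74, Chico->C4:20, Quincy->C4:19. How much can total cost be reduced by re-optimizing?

Current plan cost = 42·12 + 4·8 + 57·9 + 74·14 + 20·5 + 19·8 = $2337.
Optimal plan:
  Salem→C3: 103 × $9 = $927
  Chico→C1: 42 × $11 = $462
  Chico→C2: 4 × $2 = $8
  Chico→C3: 9 × $14 = $126
  Chico→C4: 39 × $5 = $195
  Quincy→C3: 19 × $9 = $171
Optimal cost = $1889.
Saving = 2337 − 1889 = $448.

448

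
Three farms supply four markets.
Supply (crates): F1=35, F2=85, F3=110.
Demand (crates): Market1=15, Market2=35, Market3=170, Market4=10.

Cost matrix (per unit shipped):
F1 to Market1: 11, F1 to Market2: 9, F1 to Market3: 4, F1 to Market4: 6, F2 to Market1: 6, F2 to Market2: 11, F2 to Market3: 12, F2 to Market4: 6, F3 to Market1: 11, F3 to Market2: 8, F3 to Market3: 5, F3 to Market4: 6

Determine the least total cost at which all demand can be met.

An optimal shipping plan:
  F1->Market3: 35 × 4 = 140
  F2->Market1: 15 × 6 = 90
  F2->Market2: 35 × 11 = 385
  F2->Market3: 25 × 12 = 300
  F2->Market4: 10 × 6 = 60
  F3->Market3: 110 × 5 = 550
Total = 140 + 90 + 385 + 300 + 60 + 550 = 1525.

1525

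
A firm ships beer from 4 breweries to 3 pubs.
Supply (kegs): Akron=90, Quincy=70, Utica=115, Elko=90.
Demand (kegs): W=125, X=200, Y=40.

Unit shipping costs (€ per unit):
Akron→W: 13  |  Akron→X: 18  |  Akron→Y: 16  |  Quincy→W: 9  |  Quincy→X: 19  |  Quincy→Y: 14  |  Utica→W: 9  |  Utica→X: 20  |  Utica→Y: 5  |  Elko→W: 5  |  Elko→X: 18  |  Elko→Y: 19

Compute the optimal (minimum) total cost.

An optimal shipping plan:
  Akron->X: 90 × €18 = €1620
  Quincy->X: 70 × €19 = €1330
  Utica->W: 35 × €9 = €315
  Utica->X: 40 × €20 = €800
  Utica->Y: 40 × €5 = €200
  Elko->W: 90 × €5 = €450
Total = 1620 + 1330 + 315 + 800 + 200 + 450 = €4715.

4715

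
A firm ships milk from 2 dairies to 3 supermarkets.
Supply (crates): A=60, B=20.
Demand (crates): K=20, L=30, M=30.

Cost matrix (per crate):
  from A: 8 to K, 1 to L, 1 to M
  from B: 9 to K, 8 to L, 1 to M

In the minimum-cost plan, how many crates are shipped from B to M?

20

Optimal shipments:
  A->K: 20 × 8 = 160
  A->L: 30 × 1 = 30
  A->M: 10 × 1 = 10
  B->M: 20 × 1 = 20
Total cost = 220.
So B→M carries 20 crates.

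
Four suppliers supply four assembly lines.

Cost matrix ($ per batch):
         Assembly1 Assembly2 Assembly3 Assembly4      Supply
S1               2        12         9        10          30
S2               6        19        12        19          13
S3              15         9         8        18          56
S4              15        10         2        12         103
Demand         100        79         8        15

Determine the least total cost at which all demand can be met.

Optimal allocation:
  S1->Assembly1: 30 batches
  S2->Assembly1: 13 batches
  S3->Assembly2: 56 batches
  S4->Assembly1: 57 batches
  S4->Assembly2: 23 batches
  S4->Assembly3: 8 batches
  S4->Assembly4: 15 batches
Total cost = $1923.
(Supply check: S1 ships 30; S2 ships 13; S3 ships 56; S4 ships 103.)

1923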